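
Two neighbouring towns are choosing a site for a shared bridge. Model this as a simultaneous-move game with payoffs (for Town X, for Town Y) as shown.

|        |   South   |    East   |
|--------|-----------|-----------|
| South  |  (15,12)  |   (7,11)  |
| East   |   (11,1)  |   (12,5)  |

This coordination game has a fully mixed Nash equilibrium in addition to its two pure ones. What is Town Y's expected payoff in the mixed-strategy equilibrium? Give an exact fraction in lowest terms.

49/5

Town X mixes with probability p on South, chosen so Town Y is indifferent: 12p + 1(1−p) = 11p + 5(1−p) gives p = 4/5.
Town Y's expected payoff is 12·4/5 + 1·1/5 = 49/5.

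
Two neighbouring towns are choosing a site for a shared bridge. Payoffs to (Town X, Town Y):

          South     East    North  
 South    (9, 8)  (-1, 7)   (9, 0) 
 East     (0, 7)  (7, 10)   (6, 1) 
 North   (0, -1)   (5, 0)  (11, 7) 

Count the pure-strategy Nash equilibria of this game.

3

Both South: Town X gets 9 (best alternative 0); Town Y gets 8 (best alternative 7). Neither deviates — NE.
Both East: Town X gets 7 (best alternative 5); Town Y gets 10 (best alternative 7). Neither deviates — NE.
Both North: Town X gets 11 (best alternative 9); Town Y gets 7 (best alternative 0). Neither deviates — NE.
(South, North) is not a NE: Town X would switch to North (11 > 9).
No other cell survives both best-response checks, so there are 3 pure NE.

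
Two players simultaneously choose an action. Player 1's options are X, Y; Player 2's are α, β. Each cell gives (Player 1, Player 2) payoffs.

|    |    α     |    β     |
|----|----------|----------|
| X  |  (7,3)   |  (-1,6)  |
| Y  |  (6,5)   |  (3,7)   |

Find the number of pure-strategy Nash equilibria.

(Y, β): Player 1 gets 3 (best alternative -1); Player 2 gets 7 (best alternative 5). Neither deviates — NE.
(X, α) is not a NE: Player 2 would switch to β (6 > 3).
No other cell survives both best-response checks, so there is 1 pure NE.

1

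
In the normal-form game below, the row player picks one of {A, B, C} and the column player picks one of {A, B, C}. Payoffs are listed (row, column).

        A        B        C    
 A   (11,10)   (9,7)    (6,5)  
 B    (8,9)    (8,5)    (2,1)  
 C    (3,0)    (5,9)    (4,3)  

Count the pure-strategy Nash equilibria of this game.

1

Both A: the row player gets 11 (best alternative 8); the column player gets 10 (best alternative 7). Neither deviates — NE.
Both B is not a NE: the row player would switch to A (9 > 8).
No other cell survives both best-response checks, so there is 1 pure NE.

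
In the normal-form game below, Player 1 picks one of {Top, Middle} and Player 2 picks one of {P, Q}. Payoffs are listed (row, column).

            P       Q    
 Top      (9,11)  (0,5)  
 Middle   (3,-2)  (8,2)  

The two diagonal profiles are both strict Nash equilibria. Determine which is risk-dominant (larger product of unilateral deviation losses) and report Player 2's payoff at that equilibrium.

11

At (Top, P): Player 1 loses 9 − 3 = 6 by deviating; Player 2 loses 11 − 5 = 6. Product = 6·6 = 36.
At (Middle, Q): Player 1 loses 8 − 0 = 8 by deviating; Player 2 loses 2 − (-2) = 4. Product = 8·4 = 32.
36 > 32, so (Top, P) is risk-dominant. Player 2's payoff there is 11.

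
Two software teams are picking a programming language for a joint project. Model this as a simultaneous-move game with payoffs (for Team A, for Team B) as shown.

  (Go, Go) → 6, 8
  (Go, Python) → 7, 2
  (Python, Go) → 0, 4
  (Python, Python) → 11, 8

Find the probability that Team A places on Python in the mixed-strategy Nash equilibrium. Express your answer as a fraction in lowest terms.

Team A's mix p on Go must make Team B indifferent between Go and Python.
Team B's payoff from Go: 8p + 4(1−p). From Python: 2p + 8(1−p).
Set equal: 6p = 4(1−p) → p = 4/10 = 2/5.
Probability on Python is 1 − 2/5 = 3/5.

3/5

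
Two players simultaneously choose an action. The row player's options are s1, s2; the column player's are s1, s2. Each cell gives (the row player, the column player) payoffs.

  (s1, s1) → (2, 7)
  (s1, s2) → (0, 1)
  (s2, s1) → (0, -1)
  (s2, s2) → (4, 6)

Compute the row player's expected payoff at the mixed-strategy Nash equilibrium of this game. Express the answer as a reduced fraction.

The column player mixes with probability q on s1, chosen so the row player is indifferent: 2q + 0(1−q) = 0q + 4(1−q) gives q = 2/3.
The row player's expected payoff (from either row, since indifferent) is 2·2/3 + 0·1/3 = 4/3.

4/3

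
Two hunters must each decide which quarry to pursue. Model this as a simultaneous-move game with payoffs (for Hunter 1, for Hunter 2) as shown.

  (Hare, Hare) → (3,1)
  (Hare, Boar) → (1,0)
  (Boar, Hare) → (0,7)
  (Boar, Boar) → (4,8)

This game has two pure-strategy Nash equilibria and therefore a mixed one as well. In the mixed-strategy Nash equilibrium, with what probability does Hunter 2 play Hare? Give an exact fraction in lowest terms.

Hunter 2's mix q on Hare must make Hunter 1 indifferent between Hare and Boar.
Hunter 1's payoff from Hare: 3q + 1(1−q). From Boar: 0q + 4(1−q).
Set equal: 3q = 3(1−q) → q = 3/6 = 1/2.

1/2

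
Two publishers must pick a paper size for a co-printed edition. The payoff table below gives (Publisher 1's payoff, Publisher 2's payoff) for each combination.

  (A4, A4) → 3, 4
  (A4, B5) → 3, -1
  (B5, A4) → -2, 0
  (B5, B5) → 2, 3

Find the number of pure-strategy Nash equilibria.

Both A4: Publisher 1 gets 3 (best alternative -2); Publisher 2 gets 4 (best alternative -1). Neither deviates — NE.
Both B5 is not a NE: Publisher 1 would switch to A4 (3 > 2).
No other cell survives both best-response checks, so there is 1 pure NE.

1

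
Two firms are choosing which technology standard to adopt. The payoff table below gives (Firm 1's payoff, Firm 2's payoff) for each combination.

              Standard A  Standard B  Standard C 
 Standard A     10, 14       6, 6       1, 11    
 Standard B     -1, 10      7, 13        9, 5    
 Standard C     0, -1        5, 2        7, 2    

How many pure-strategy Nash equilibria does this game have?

2

Both Standard A: Firm 1 gets 10 (best alternative 0); Firm 2 gets 14 (best alternative 11). Neither deviates — NE.
Both Standard B: Firm 1 gets 7 (best alternative 6); Firm 2 gets 13 (best alternative 10). Neither deviates — NE.
Both Standard C is not a NE: Firm 1 would switch to Standard B (9 > 7).
No other cell survives both best-response checks, so there are 2 pure NE.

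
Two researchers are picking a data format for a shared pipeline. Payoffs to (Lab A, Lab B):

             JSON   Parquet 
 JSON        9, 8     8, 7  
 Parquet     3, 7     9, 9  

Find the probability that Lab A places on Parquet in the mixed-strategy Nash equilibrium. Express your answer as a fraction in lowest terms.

Lab A's mix p on JSON must make Lab B indifferent between JSON and Parquet.
Lab B's payoff from JSON: 8p + 7(1−p). From Parquet: 7p + 9(1−p).
Set equal: 1p = 2(1−p) → p = 2/3.
Probability on Parquet is 1 − 2/3 = 1/3.

1/3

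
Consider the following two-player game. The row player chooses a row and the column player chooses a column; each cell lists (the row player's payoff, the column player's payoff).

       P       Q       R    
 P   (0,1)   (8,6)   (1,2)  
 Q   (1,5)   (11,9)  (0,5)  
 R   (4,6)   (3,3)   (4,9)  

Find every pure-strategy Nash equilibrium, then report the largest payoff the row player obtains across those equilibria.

Both Q is a pure NE (the row player: 11 ≥ 8; the column player: 9 ≥ 5). The row player gets 11.
Both R is a pure NE (the row player: 4 ≥ 1; the column player: 9 ≥ 6). The row player gets 4.
Every other cell has a profitable deviation for at least one player. Highest of {11, 4} is 11.

11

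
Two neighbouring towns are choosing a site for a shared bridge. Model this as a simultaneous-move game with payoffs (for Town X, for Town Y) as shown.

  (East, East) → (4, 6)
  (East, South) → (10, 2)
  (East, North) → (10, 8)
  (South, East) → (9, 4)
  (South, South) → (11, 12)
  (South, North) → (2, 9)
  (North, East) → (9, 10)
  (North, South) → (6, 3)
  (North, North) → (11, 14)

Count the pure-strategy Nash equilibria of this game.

Both South: Town X gets 11 (best alternative 10); Town Y gets 12 (best alternative 9). Neither deviates — NE.
Both North: Town X gets 11 (best alternative 10); Town Y gets 14 (best alternative 10). Neither deviates — NE.
Both East is not a NE: Town X would switch to South (9 > 4).
No other cell survives both best-response checks, so there are 2 pure NE.

2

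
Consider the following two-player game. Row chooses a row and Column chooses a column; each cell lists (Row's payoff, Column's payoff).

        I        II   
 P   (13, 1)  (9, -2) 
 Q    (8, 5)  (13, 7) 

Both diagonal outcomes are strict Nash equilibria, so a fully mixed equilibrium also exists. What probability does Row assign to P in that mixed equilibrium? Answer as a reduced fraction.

2/5

Row's mix p on P must make Column indifferent between I and II.
Column's payoff from I: 1p + 5(1−p). From II: (-2)p + 7(1−p).
Set equal: 3p = 2(1−p) → p = 2/5.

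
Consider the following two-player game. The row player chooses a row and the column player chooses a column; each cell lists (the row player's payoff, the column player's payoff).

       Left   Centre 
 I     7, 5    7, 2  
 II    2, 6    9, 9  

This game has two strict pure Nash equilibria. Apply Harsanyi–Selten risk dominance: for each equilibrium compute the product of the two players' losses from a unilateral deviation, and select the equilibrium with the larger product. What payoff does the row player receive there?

7

At (I, Left): the row player loses 7 − 2 = 5 by deviating; the column player loses 5 − 2 = 3. Product = 5·3 = 15.
At (II, Centre): the row player loses 9 − 7 = 2 by deviating; the column player loses 9 − 6 = 3. Product = 2·3 = 6.
15 > 6, so (I, Left) is risk-dominant. The row player's payoff there is 7.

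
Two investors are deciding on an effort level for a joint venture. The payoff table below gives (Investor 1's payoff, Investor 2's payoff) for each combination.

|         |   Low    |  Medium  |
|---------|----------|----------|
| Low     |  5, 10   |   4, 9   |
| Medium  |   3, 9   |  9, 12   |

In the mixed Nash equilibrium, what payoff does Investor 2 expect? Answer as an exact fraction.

39/4

Investor 1 mixes with probability p on Low, chosen so Investor 2 is indifferent: 10p + 9(1−p) = 9p + 12(1−p) gives p = 3/4.
Investor 2's expected payoff is 10·3/4 + 9·1/4 = 39/4.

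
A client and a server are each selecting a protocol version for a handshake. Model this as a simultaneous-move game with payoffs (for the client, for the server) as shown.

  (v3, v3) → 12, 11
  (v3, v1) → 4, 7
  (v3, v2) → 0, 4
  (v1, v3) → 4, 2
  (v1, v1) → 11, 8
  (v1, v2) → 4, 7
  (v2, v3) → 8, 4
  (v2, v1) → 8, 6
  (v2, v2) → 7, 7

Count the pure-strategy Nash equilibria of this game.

Both v3: the client gets 12 (best alternative 8); the server gets 11 (best alternative 7). Neither deviates — NE.
Both v1: the client gets 11 (best alternative 8); the server gets 8 (best alternative 7). Neither deviates — NE.
Both v2: the client gets 7 (best alternative 4); the server gets 7 (best alternative 6). Neither deviates — NE.
(v1, v2) is not a NE: the client would switch to v2 (7 > 4).
No other cell survives both best-response checks, so there are 3 pure NE.

3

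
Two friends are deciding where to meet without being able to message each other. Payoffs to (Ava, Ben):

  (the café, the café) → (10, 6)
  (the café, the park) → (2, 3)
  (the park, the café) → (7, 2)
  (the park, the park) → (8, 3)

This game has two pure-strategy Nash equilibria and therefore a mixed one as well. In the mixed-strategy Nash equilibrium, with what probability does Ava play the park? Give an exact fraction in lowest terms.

Ava's mix p on the café must make Ben indifferent between the café and the park.
Ben's payoff from the café: 6p + 2(1−p). From the park: 3p + 3(1−p).
Set equal: 3p = 1(1−p) → p = 1/4.
Probability on the park is 1 − 1/4 = 3/4.

3/4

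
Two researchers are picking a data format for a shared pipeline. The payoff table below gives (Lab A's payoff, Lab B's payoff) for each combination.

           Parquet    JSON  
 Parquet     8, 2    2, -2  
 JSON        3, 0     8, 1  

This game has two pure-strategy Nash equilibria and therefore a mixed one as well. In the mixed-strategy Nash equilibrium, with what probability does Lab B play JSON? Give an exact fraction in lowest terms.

Lab B's mix q on Parquet must make Lab A indifferent between Parquet and JSON.
Lab A's payoff from Parquet: 8q + 2(1−q). From JSON: 3q + 8(1−q).
Set equal: 5q = 6(1−q) → q = 6/11.
Probability on JSON is 1 − 6/11 = 5/11.

5/11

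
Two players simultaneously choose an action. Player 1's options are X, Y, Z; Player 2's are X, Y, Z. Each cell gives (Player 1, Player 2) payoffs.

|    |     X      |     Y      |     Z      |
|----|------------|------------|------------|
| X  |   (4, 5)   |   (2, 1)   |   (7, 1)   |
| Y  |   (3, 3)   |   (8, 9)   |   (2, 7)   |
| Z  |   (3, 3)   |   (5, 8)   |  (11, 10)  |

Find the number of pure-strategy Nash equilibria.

Both X: Player 1 gets 4 (best alternative 3); Player 2 gets 5 (best alternative 1). Neither deviates — NE.
Both Y: Player 1 gets 8 (best alternative 5); Player 2 gets 9 (best alternative 7). Neither deviates — NE.
Both Z: Player 1 gets 11 (best alternative 7); Player 2 gets 10 (best alternative 8). Neither deviates — NE.
(Z, Y) is not a NE: Player 1 would switch to Y (8 > 5).
No other cell survives both best-response checks, so there are 3 pure NE.

3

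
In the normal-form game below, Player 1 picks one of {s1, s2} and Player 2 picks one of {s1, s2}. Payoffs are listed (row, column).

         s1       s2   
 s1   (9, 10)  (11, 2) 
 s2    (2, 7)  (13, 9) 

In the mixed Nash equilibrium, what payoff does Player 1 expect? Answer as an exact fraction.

Player 2 mixes with probability q on s1, chosen so Player 1 is indifferent: 9q + 11(1−q) = 2q + 13(1−q) gives q = 2/9.
Player 1's expected payoff (from either row, since indifferent) is 9·2/9 + 11·7/9 = 95/9.

95/9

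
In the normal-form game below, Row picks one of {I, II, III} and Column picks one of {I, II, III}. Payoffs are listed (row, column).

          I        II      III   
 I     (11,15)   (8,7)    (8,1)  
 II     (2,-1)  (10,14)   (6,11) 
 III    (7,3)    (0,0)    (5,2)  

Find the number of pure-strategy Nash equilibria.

2

Both I: Row gets 11 (best alternative 7); Column gets 15 (best alternative 7). Neither deviates — NE.
Both II: Row gets 10 (best alternative 8); Column gets 14 (best alternative 11). Neither deviates — NE.
Both III is not a NE: Row would switch to I (8 > 5).
No other cell survives both best-response checks, so there are 2 pure NE.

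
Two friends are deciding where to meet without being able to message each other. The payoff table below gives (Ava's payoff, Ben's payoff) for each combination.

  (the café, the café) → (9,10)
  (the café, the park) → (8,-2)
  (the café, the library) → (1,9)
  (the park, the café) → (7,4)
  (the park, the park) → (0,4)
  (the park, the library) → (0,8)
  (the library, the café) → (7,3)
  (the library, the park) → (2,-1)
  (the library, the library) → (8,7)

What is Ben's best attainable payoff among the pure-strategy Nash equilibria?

Both the café is a pure NE (Ava: 9 ≥ 7; Ben: 10 ≥ 9). Ben gets 10.
Both the library is a pure NE (Ava: 8 ≥ 1; Ben: 7 ≥ 3). Ben gets 7.
Every other cell has a profitable deviation for at least one player. Highest of {10, 7} is 10.

10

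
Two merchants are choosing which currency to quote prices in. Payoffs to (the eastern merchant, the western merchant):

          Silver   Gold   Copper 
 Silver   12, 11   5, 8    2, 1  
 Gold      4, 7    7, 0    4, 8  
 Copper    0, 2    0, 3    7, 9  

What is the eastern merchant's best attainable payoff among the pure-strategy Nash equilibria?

12

Both Silver is a pure NE (the eastern merchant: 12 ≥ 4; the western merchant: 11 ≥ 8). The eastern merchant gets 12.
Both Copper is a pure NE (the eastern merchant: 7 ≥ 4; the western merchant: 9 ≥ 3). The eastern merchant gets 7.
Every other cell has a profitable deviation for at least one player. Highest of {12, 7} is 12.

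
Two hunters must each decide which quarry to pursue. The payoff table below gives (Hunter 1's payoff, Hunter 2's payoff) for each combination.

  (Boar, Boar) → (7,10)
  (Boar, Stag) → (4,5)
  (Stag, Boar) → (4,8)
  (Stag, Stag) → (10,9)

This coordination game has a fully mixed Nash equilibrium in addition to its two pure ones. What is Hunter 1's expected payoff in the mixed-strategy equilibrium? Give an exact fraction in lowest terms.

6

Hunter 2 mixes with probability q on Boar, chosen so Hunter 1 is indifferent: 7q + 4(1−q) = 4q + 10(1−q) gives q = 2/3.
Hunter 1's expected payoff (from either row, since indifferent) is 7·2/3 + 4·1/3 = 6.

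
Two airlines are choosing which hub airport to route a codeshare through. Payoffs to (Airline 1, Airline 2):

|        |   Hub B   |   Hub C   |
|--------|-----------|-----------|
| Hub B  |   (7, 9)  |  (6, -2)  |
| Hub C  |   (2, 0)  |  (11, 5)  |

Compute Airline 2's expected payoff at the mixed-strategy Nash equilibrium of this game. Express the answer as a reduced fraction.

Airline 1 mixes with probability p on Hub B, chosen so Airline 2 is indifferent: 9p + 0(1−p) = (-2)p + 5(1−p) gives p = 5/16.
Airline 2's expected payoff is 9·5/16 + 0·11/16 = 45/16.

45/16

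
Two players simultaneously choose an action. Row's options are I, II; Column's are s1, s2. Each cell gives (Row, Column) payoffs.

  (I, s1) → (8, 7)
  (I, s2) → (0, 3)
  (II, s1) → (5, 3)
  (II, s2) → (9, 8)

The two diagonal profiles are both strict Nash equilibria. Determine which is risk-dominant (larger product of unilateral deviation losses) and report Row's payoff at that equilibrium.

At (I, s1): Row loses 8 − 5 = 3 by deviating; Column loses 7 − 3 = 4. Product = 3·4 = 12.
At (II, s2): Row loses 9 − 0 = 9 by deviating; Column loses 8 − 3 = 5. Product = 9·5 = 45.
45 > 12, so (II, s2) is risk-dominant. Row's payoff there is 9.

9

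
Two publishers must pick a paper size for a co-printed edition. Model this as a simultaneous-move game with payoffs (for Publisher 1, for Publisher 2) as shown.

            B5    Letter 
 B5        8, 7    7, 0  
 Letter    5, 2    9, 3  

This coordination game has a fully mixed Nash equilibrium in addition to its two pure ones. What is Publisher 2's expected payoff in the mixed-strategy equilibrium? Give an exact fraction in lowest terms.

Publisher 1 mixes with probability p on B5, chosen so Publisher 2 is indifferent: 7p + 2(1−p) = 0p + 3(1−p) gives p = 1/8.
Publisher 2's expected payoff is 7·1/8 + 2·7/8 = 21/8.

21/8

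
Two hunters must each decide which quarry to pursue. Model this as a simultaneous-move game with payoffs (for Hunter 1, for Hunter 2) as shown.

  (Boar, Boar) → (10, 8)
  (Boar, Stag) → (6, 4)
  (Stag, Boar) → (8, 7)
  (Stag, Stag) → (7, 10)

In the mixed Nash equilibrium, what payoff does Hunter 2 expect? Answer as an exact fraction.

52/7

Hunter 1 mixes with probability p on Boar, chosen so Hunter 2 is indifferent: 8p + 7(1−p) = 4p + 10(1−p) gives p = 3/7.
Hunter 2's expected payoff is 8·3/7 + 7·4/7 = 52/7.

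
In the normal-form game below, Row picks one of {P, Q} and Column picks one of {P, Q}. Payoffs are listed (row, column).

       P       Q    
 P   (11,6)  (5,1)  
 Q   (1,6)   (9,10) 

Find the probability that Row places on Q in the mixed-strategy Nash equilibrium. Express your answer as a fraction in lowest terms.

Row's mix p on P must make Column indifferent between P and Q.
Column's payoff from P: 6p + 6(1−p). From Q: 1p + 10(1−p).
Set equal: 5p = 4(1−p) → p = 4/9.
Probability on Q is 1 − 4/9 = 5/9.

5/9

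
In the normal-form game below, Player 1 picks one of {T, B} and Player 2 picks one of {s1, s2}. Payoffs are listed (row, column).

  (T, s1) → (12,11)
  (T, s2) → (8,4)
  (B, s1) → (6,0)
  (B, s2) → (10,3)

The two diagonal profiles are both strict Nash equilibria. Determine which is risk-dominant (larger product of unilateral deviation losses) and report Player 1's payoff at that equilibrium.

At (T, s1): Player 1 loses 12 − 6 = 6 by deviating; Player 2 loses 11 − 4 = 7. Product = 6·7 = 42.
At (B, s2): Player 1 loses 10 − 8 = 2 by deviating; Player 2 loses 3 − 0 = 3. Product = 2·3 = 6.
42 > 6, so (T, s1) is risk-dominant. Player 1's payoff there is 12.

12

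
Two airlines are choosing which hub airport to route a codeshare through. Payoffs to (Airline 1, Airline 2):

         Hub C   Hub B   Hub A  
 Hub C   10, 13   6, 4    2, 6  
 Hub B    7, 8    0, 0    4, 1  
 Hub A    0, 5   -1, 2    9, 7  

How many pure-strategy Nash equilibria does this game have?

Both Hub C: Airline 1 gets 10 (best alternative 7); Airline 2 gets 13 (best alternative 6). Neither deviates — NE.
Both Hub A: Airline 1 gets 9 (best alternative 4); Airline 2 gets 7 (best alternative 5). Neither deviates — NE.
Both Hub B is not a NE: Airline 1 would switch to Hub C (6 > 0).
No other cell survives both best-response checks, so there are 2 pure NE.

2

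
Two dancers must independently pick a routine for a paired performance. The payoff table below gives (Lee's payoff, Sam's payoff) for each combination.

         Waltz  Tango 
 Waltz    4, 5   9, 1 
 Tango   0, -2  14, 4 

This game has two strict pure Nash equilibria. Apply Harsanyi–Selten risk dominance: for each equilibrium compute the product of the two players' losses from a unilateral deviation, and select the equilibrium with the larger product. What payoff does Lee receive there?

14

At both Waltz: Lee loses 4 − 0 = 4 by deviating; Sam loses 5 − 1 = 4. Product = 4·4 = 16.
At both Tango: Lee loses 14 − 9 = 5 by deviating; Sam loses 4 − (-2) = 6. Product = 5·6 = 30.
30 > 16, so both Tango is risk-dominant. Lee's payoff there is 14.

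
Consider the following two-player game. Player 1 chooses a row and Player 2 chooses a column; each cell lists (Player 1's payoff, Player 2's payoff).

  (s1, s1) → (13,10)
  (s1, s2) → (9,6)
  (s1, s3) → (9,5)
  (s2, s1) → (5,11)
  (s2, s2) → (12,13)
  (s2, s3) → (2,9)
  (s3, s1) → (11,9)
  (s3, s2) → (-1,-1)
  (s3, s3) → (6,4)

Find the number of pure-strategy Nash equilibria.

Both s1: Player 1 gets 13 (best alternative 11); Player 2 gets 10 (best alternative 6). Neither deviates — NE.
Both s2: Player 1 gets 12 (best alternative 9); Player 2 gets 13 (best alternative 11). Neither deviates — NE.
Both s3 is not a NE: Player 1 would switch to s1 (9 > 6).
No other cell survives both best-response checks, so there are 2 pure NE.

2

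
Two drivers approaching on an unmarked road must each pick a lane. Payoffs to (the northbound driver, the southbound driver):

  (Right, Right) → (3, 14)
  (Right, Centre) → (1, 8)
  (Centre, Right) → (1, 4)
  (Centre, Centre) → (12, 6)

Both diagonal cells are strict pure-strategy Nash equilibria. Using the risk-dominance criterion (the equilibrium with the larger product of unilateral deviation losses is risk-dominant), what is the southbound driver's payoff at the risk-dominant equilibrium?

6

At both Right: the northbound driver loses 3 − 1 = 2 by deviating; the southbound driver loses 14 − 8 = 6. Product = 2·6 = 12.
At both Centre: the northbound driver loses 12 − 1 = 11 by deviating; the southbound driver loses 6 − 4 = 2. Product = 11·2 = 22.
22 > 12, so both Centre is risk-dominant. The southbound driver's payoff there is 6.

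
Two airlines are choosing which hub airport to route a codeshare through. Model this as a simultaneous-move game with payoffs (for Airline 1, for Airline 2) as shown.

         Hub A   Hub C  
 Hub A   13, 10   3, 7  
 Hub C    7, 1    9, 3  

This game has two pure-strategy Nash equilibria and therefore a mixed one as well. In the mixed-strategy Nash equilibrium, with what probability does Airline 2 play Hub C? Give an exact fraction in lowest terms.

Airline 2's mix q on Hub A must make Airline 1 indifferent between Hub A and Hub C.
Airline 1's payoff from Hub A: 13q + 3(1−q). From Hub C: 7q + 9(1−q).
Set equal: 6q = 6(1−q) → q = 6/12 = 1/2.
Probability on Hub C is 1 − 1/2 = 1/2.

1/2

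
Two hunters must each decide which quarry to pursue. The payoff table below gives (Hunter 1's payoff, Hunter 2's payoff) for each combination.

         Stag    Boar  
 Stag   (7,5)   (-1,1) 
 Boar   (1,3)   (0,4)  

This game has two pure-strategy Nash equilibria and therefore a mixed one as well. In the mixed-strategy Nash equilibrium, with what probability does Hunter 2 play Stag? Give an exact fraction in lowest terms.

1/7

Hunter 2's mix q on Stag must make Hunter 1 indifferent between Stag and Boar.
Hunter 1's payoff from Stag: 7q + (-1)(1−q). From Boar: 1q + 0(1−q).
Set equal: 6q = 1(1−q) → q = 1/7.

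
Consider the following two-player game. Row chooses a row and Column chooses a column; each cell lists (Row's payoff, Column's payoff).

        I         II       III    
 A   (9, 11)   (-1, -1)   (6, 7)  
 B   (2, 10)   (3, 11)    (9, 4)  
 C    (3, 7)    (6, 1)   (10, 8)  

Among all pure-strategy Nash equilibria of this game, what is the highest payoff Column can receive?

(A, I) is a pure NE (Row: 9 ≥ 3; Column: 11 ≥ 7). Column gets 11.
(C, III) is a pure NE (Row: 10 ≥ 9; Column: 8 ≥ 7). Column gets 8.
Every other cell has a profitable deviation for at least one player. Highest of {11, 8} is 11.

11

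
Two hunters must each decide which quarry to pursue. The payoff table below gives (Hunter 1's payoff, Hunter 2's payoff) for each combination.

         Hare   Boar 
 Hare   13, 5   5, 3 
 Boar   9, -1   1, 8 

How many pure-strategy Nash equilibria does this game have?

1

Both Hare: Hunter 1 gets 13 (best alternative 9); Hunter 2 gets 5 (best alternative 3). Neither deviates — NE.
Both Boar is not a NE: Hunter 1 would switch to Hare (5 > 1).
No other cell survives both best-response checks, so there is 1 pure NE.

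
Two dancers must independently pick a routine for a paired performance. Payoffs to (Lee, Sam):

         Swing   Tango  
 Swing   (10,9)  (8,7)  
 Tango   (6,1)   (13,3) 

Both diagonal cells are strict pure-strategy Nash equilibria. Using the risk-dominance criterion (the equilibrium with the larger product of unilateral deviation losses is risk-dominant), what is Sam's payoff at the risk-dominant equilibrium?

At both Swing: Lee loses 10 − 6 = 4 by deviating; Sam loses 9 − 7 = 2. Product = 4·2 = 8.
At both Tango: Lee loses 13 − 8 = 5 by deviating; Sam loses 3 − 1 = 2. Product = 5·2 = 10.
10 > 8, so both Tango is risk-dominant. Sam's payoff there is 3.

3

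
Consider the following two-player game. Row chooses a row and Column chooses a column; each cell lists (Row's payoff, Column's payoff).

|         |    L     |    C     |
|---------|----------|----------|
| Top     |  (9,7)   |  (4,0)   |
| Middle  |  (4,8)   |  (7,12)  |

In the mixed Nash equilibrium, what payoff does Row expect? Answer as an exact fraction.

47/8

Column mixes with probability q on L, chosen so Row is indifferent: 9q + 4(1−q) = 4q + 7(1−q) gives q = 3/8.
Row's expected payoff (from either row, since indifferent) is 9·3/8 + 4·5/8 = 47/8.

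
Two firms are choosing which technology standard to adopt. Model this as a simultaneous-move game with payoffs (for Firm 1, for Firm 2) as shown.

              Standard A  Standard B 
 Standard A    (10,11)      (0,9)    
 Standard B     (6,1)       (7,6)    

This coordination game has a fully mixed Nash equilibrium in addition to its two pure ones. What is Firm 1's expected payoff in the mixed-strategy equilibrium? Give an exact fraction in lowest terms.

Firm 2 mixes with probability q on Standard A, chosen so Firm 1 is indifferent: 10q + 0(1−q) = 6q + 7(1−q) gives q = 7/11.
Firm 1's expected payoff (from either row, since indifferent) is 10·7/11 + 0·4/11 = 70/11.

70/11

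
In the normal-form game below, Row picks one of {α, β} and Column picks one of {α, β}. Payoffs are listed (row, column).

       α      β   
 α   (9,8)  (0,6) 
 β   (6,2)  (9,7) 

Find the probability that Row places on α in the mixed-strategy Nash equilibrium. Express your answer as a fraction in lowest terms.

5/7

Row's mix p on α must make Column indifferent between α and β.
Column's payoff from α: 8p + 2(1−p). From β: 6p + 7(1−p).
Set equal: 2p = 5(1−p) → p = 5/7.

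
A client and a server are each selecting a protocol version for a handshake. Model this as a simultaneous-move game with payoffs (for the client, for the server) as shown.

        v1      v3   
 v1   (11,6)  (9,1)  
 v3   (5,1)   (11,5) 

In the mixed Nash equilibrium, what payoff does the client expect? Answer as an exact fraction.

19/2

The server mixes with probability q on v1, chosen so the client is indifferent: 11q + 9(1−q) = 5q + 11(1−q) gives q = 1/4.
The client's expected payoff (from either row, since indifferent) is 11·1/4 + 9·3/4 = 19/2.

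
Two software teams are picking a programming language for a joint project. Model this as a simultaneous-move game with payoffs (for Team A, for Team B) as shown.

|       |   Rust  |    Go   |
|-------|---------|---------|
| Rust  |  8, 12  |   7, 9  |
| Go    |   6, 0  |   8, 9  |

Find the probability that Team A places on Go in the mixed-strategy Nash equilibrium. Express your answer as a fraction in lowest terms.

1/4

Team A's mix p on Rust must make Team B indifferent between Rust and Go.
Team B's payoff from Rust: 12p + 0(1−p). From Go: 9p + 9(1−p).
Set equal: 3p = 9(1−p) → p = 9/12 = 3/4.
Probability on Go is 1 − 3/4 = 1/4.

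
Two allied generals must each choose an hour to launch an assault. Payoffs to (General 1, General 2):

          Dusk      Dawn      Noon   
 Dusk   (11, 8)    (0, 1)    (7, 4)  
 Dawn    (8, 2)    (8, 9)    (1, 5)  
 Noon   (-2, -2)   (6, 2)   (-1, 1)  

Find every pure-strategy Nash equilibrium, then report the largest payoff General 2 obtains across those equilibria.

Both Dusk is a pure NE (General 1: 11 ≥ 8; General 2: 8 ≥ 4). General 2 gets 8.
Both Dawn is a pure NE (General 1: 8 ≥ 6; General 2: 9 ≥ 5). General 2 gets 9.
Every other cell has a profitable deviation for at least one player. Highest of {8, 9} is 9.

9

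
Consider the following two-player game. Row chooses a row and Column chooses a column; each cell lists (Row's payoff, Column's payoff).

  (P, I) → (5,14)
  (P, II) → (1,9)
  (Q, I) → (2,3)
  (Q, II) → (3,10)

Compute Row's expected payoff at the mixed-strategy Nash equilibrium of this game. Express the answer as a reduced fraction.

Column mixes with probability q on I, chosen so Row is indifferent: 5q + 1(1−q) = 2q + 3(1−q) gives q = 2/5.
Row's expected payoff (from either row, since indifferent) is 5·2/5 + 1·3/5 = 13/5.

13/5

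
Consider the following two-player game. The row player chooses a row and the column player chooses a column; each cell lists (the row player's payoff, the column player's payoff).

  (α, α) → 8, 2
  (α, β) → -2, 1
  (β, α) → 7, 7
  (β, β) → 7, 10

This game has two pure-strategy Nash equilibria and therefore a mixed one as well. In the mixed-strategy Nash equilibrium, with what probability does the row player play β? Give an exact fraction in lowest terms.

1/4

The row player's mix p on α must make the column player indifferent between α and β.
The column player's payoff from α: 2p + 7(1−p). From β: 1p + 10(1−p).
Set equal: 1p = 3(1−p) → p = 3/4.
Probability on β is 1 − 3/4 = 1/4.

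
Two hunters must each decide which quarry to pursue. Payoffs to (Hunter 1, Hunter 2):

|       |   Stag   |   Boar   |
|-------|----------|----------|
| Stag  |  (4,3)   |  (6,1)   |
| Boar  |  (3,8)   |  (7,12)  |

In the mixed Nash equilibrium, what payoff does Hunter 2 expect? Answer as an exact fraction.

14/3

Hunter 1 mixes with probability p on Stag, chosen so Hunter 2 is indifferent: 3p + 8(1−p) = 1p + 12(1−p) gives p = 2/3.
Hunter 2's expected payoff is 3·2/3 + 8·1/3 = 14/3.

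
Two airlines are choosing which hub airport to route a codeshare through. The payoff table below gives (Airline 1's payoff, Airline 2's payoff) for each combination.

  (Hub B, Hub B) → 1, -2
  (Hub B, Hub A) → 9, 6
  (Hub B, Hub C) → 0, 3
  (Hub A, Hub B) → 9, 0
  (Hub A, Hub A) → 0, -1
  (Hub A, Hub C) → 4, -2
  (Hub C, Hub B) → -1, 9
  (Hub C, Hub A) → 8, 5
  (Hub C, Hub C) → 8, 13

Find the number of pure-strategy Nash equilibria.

3

(Hub B, Hub A): Airline 1 gets 9 (best alternative 8); Airline 2 gets 6 (best alternative 3). Neither deviates — NE.
(Hub A, Hub B): Airline 1 gets 9 (best alternative 1); Airline 2 gets 0 (best alternative -1). Neither deviates — NE.
Both Hub C: Airline 1 gets 8 (best alternative 4); Airline 2 gets 13 (best alternative 9). Neither deviates — NE.
Both Hub B is not a NE: Airline 1 would switch to Hub A (9 > 1).
No other cell survives both best-response checks, so there are 3 pure NE.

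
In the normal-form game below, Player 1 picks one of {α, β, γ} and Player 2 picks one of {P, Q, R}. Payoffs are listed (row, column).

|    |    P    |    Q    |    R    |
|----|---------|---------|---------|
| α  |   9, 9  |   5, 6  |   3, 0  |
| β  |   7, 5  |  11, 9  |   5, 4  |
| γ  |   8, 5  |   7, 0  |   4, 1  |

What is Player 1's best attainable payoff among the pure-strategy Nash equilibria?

11

(α, P) is a pure NE (Player 1: 9 ≥ 8; Player 2: 9 ≥ 6). Player 1 gets 9.
(β, Q) is a pure NE (Player 1: 11 ≥ 7; Player 2: 9 ≥ 5). Player 1 gets 11.
Every other cell has a profitable deviation for at least one player. Highest of {9, 11} is 11.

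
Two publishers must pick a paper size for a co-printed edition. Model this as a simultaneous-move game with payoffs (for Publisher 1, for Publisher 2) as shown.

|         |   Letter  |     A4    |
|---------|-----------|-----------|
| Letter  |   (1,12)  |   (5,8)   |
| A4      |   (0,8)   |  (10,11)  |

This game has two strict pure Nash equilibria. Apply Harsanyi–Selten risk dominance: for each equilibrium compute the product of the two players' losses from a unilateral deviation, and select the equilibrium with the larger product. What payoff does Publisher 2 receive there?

11

At both Letter: Publisher 1 loses 1 − 0 = 1 by deviating; Publisher 2 loses 12 − 8 = 4. Product = 1·4 = 4.
At both A4: Publisher 1 loses 10 − 5 = 5 by deviating; Publisher 2 loses 11 − 8 = 3. Product = 5·3 = 15.
15 > 4, so both A4 is risk-dominant. Publisher 2's payoff there is 11.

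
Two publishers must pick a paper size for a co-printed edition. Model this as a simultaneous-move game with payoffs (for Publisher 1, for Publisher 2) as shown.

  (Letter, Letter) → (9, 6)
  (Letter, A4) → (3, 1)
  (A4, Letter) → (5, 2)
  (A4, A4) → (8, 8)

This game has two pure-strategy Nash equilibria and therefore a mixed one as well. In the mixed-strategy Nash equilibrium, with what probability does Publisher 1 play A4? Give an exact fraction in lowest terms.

Publisher 1's mix p on Letter must make Publisher 2 indifferent between Letter and A4.
Publisher 2's payoff from Letter: 6p + 2(1−p). From A4: 1p + 8(1−p).
Set equal: 5p = 6(1−p) → p = 6/11.
Probability on A4 is 1 − 6/11 = 5/11.

5/11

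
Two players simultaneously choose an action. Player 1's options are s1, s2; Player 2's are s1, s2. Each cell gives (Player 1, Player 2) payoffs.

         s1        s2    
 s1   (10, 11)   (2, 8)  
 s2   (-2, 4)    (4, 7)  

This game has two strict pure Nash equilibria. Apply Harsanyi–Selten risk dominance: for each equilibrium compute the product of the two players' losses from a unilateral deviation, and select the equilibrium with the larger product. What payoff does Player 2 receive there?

At both s1: Player 1 loses 10 − (-2) = 12 by deviating; Player 2 loses 11 − 8 = 3. Product = 12·3 = 36.
At both s2: Player 1 loses 4 − 2 = 2 by deviating; Player 2 loses 7 − 4 = 3. Product = 2·3 = 6.
36 > 6, so both s1 is risk-dominant. Player 2's payoff there is 11.

11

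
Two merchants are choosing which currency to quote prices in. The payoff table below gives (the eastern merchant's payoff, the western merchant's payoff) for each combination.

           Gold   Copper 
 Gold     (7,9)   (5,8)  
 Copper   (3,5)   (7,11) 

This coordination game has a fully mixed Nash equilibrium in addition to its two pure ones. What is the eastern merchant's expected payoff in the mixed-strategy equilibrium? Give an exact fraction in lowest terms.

The western merchant mixes with probability q on Gold, chosen so the eastern merchant is indifferent: 7q + 5(1−q) = 3q + 7(1−q) gives q = 1/3.
The eastern merchant's expected payoff (from either row, since indifferent) is 7·1/3 + 5·2/3 = 17/3.

17/3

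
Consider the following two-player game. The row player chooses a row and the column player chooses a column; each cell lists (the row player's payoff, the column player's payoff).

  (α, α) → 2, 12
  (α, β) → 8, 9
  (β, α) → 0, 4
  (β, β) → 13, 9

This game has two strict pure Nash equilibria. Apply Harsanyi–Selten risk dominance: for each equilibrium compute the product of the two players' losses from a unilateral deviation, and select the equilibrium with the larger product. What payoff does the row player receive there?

At both α: the row player loses 2 − 0 = 2 by deviating; the column player loses 12 − 9 = 3. Product = 2·3 = 6.
At both β: the row player loses 13 − 8 = 5 by deviating; the column player loses 9 − 4 = 5. Product = 5·5 = 25.
25 > 6, so both β is risk-dominant. The row player's payoff there is 13.

13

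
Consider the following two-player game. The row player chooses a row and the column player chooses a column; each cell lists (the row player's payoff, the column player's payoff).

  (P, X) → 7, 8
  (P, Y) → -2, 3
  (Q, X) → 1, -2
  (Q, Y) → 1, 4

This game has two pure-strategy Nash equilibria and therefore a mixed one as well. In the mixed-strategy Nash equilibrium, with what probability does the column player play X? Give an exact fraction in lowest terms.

1/3

The column player's mix q on X must make the row player indifferent between P and Q.
The row player's payoff from P: 7q + (-2)(1−q). From Q: 1q + 1(1−q).
Set equal: 6q = 3(1−q) → q = 3/9 = 1/3.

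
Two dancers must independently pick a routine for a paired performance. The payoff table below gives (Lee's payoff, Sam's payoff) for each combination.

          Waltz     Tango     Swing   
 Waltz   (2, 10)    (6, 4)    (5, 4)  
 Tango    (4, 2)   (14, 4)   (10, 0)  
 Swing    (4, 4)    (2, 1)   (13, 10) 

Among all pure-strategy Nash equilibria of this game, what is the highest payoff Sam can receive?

10

Both Tango is a pure NE (Lee: 14 ≥ 6; Sam: 4 ≥ 2). Sam gets 4.
Both Swing is a pure NE (Lee: 13 ≥ 10; Sam: 10 ≥ 4). Sam gets 10.
Every other cell has a profitable deviation for at least one player. Highest of {4, 10} is 10.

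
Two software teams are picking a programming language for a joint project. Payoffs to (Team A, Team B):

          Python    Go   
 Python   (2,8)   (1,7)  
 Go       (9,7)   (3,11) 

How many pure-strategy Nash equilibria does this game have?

1

Both Go: Team A gets 3 (best alternative 1); Team B gets 11 (best alternative 7). Neither deviates — NE.
Both Python is not a NE: Team A would switch to Go (9 > 2).
No other cell survives both best-response checks, so there is 1 pure NE.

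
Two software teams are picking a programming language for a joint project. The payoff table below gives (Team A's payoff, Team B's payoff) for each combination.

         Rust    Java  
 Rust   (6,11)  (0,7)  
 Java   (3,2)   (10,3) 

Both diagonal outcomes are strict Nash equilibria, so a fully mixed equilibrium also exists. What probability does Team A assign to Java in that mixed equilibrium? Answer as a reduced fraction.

Team A's mix p on Rust must make Team B indifferent between Rust and Java.
Team B's payoff from Rust: 11p + 2(1−p). From Java: 7p + 3(1−p).
Set equal: 4p = 1(1−p) → p = 1/5.
Probability on Java is 1 − 1/5 = 4/5.

4/5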